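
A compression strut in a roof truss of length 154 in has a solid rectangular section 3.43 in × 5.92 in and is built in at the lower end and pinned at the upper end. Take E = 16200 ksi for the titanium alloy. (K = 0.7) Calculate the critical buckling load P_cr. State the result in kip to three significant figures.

Buckling occurs about the weak axis: I_min = h·b³/12 with b = 3.43 in (the shorter side).
I_min = 5.92×3.43³/12 = 19.91 in⁴
Effective length L_e = K·L = 0.7 × 154 = 107.8 in
P_cr = π²EI / L_e² = π² × 16200×10³ × 19.91 / 107.8² = 2.739×10^5 lb

P_cr ≈ 274 kip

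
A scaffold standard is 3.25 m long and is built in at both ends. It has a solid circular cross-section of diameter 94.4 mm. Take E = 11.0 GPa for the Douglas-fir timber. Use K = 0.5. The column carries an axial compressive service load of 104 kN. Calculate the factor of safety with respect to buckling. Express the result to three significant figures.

I = πd⁴/64 = π×94.4⁴/64 = 3.898×10^6 mm⁴
I = 3.898×10^6 mm⁴ = 3.898×10^-6 m⁴
Effective length L_e = K·L = 0.5 × 3.25 = 1.625 m
P_cr = π²EI / L_e² = π² × 11.0×10⁹ × 3.898×10^-6 / 1.625² = 1.603×10^5 N
Factor of safety n = P_cr / P = 160.27 / 104 = 1.54

n ≈ 1.54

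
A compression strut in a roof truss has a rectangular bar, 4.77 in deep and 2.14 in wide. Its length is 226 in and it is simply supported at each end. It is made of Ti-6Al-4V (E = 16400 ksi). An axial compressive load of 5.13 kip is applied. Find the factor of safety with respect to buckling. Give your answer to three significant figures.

Buckling occurs about the weak axis: I_min = h·b³/12 with b = 2.14 in (the shorter side).
I_min = 4.77×2.14³/12 = 3.896 in⁴
Effective length L_e = K·L = 1 × 226 = 226.0 in
P_cr = π²EI / L_e² = π² × 16400×10³ × 3.896 / 226.0² = 1.235×10^4 lb
Factor of safety n = P_cr / P = 12.345 / 5.13 = 2.41

n ≈ 2.41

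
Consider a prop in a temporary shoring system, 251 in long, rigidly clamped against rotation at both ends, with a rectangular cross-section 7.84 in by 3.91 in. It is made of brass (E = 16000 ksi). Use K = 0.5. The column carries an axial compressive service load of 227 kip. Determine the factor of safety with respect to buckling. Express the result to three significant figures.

Buckling occurs about the weak axis: I_min = h·b³/12 with b = 3.91 in (the shorter side).
I_min = 7.84×3.91³/12 = 39.05 in⁴
Effective length L_e = K·L = 0.5 × 251 = 125.5 in
P_cr = π²EI / L_e² = π² × 16000×10³ × 39.05 / 125.5² = 3.916×10^5 lb
Factor of safety n = P_cr / P = 391.56 / 227 = 1.72

n ≈ 1.72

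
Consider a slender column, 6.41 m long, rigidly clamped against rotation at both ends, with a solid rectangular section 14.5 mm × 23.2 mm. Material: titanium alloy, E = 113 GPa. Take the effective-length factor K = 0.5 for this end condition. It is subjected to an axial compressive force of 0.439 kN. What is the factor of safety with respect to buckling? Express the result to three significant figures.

Buckling occurs about the weak axis: I_min = h·b³/12 with b = 14.5 mm (the shorter side).
I_min = 23.2×14.5³/12 = 5.894×10^3 mm⁴
I = 5.894×10^3 mm⁴ = 5.894×10^-9 m⁴
Effective length L_e = K·L = 0.5 × 6.41 = 3.205 m
P_cr = π²EI / L_e² = π² × 113×10⁹ × 5.894×10^-9 / 3.205² = 639.9 N
Factor of safety n = P_cr / P = 0.63993 / 0.439 = 1.46

n ≈ 1.46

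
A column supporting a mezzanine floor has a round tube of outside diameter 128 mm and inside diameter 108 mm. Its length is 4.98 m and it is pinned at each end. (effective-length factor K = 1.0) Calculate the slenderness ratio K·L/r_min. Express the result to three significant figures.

d_o = 128 mm, d_i = 108 mm
I = π(d_o⁴ − d_i⁴)/64 = π(128⁴ − 108.0⁴)/64 = 6.499×10^6 mm⁴
A = 3.707×10^3 mm²;  r_min = √(I/A) = √(6.499×10^6/3.707×10^3) = 41.87 mm
L_e = K·L = 1 × 4.98 m = 4.980 m = 4980.0 mm
λ = L_e / r_min = 4980.0 / 41.87 = 119

λ ≈ 119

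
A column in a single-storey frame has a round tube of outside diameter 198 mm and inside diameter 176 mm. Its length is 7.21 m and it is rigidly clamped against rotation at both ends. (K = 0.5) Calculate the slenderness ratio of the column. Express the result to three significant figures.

d_o = 198 mm, d_i = 176 mm
I = π(d_o⁴ − d_i⁴)/64 = π(198⁴ − 176.0⁴)/64 = 2.835×10^7 mm⁴
A = 6.462×10^3 mm²;  r_min = √(I/A) = √(2.835×10^7/6.462×10^3) = 66.23 mm
L_e = K·L = 0.5 × 7.21 m = 3.605 m = 3605.0 mm
λ = L_e / r_min = 3605.0 / 66.23 = 54.4

λ ≈ 54.4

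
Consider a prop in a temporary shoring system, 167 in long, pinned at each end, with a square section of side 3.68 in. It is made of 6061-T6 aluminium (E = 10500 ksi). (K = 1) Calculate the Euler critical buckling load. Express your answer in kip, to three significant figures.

P_cr ≈ 56.8 kip

I = a⁴/12 = 3.68⁴/12 = 15.28 in⁴
Effective length L_e = K·L = 1 × 167 = 167.0 in
P_cr = π²EI / L_e² = π² × 10500×10³ × 15.28 / 167.0² = 5.679×10^4 lb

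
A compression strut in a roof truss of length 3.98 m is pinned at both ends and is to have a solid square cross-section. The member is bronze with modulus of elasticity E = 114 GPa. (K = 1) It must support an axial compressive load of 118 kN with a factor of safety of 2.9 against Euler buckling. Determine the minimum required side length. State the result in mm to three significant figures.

a ≈ 87.2 mm

Required P_cr = n·P = 2.9 × 118 = 342.2 kN
L_e = K·L = 1 × 3.98 = 3.980 m
Required I = P_cr·L_e²/(π²E) = 3.422×10^5 × 3.980² / (π² × 1.14×10^11) = 4.818×10^-6 m⁴
I_req = 4.818×10^6 mm⁴
Solid square: I = a⁴/12  ⇒  a = (12I)^(1/4) = (12×4.818×10^6)^(1/4) = 87.2 mm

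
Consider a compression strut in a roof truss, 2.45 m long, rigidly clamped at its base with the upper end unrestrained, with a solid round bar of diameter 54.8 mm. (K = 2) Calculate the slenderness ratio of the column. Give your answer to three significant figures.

For a solid circle r = d/4 = 54.8/4 = 13.70 mm
L_e = K·L = 2 × 2.45 m = 4.900 m = 4900.0 mm
λ = L_e / r_min = 4900.0 / 13.70 = 358

λ ≈ 358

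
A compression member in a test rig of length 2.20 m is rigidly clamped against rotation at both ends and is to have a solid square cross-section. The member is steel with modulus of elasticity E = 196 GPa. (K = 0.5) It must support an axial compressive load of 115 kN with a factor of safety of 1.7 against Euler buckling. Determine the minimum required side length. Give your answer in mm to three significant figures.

Required P_cr = n·P = 1.7 × 115 = 195.5 kN
L_e = K·L = 0.5 × 2.20 = 1.100 m
Required I = P_cr·L_e²/(π²E) = 1.955×10^5 × 1.100² / (π² × 1.96×10^11) = 1.223×10^-7 m⁴
I_req = 1.223×10^5 mm⁴
Solid square: I = a⁴/12  ⇒  a = (12I)^(1/4) = (12×1.223×10^5)^(1/4) = 34.8 mm

a ≈ 34.8 mm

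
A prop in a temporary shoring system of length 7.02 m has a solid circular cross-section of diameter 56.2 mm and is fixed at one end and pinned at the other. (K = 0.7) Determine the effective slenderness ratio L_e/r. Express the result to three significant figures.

I = πd⁴/64 = π×56.2⁴/64 = 4.897×10^5 mm⁴
A = 2.481×10^3 mm²;  r_min = √(I/A) = √(4.897×10^5/2.481×10^3) = 14.05 mm
L_e = K·L = 0.7 × 7.02 m = 4.914 m = 4914.0 mm
λ = L_e / r_min = 4914.0 / 14.05 = 350

λ ≈ 350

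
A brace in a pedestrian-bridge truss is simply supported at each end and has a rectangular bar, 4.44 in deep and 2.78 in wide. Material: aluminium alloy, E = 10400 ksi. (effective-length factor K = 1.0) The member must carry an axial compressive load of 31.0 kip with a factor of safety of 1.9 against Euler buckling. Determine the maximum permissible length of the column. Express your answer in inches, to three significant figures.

Buckling occurs about the weak axis: I_min = h·b³/12 with b = 2.78 in (the shorter side).
I_min = 4.44×2.78³/12 = 7.949 in⁴
Required critical load P_cr = n·P = 1.9 × 31.0 = 58.90 kip = 5.890×10^4 lb
From P_cr = π²EI/(K·L)²:  L = (1/K)·√(π²EI/P_cr) = (1/1)·√(π²×1.04×10^7×7.949/5.890×10^4)
L = 118 in

L_max ≈ 118 in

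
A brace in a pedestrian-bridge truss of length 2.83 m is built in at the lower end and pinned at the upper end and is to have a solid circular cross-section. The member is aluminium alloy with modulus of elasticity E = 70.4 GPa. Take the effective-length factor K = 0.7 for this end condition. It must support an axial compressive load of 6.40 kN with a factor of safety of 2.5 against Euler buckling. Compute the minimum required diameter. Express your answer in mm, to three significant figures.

Required P_cr = n·P = 2.5 × 6.40 = 16.00 kN
L_e = K·L = 0.7 × 2.83 = 1.981 m
Required I = P_cr·L_e²/(π²E) = 1.600×10^4 × 1.981² / (π² × 7.04×10^10) = 9.037×10^-8 m⁴
I_req = 9.037×10^4 mm⁴
Solid circle: I = πd⁴/64  ⇒  d = (64I/π)^(1/4) = (64×9.037×10^4/π)^(1/4) = 36.8 mm

d ≈ 36.8 mm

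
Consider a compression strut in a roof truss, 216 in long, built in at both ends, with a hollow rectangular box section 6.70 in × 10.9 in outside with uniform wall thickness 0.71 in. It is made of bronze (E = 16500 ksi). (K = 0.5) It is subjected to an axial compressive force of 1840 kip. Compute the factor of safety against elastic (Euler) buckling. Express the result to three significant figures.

n ≈ 1.19

Inner dimensions: h_i = 10.9 − 2×0.71 = 9.480 in, b_i = 6.70 − 2×0.71 = 5.280 in
Weak-axis I_min = (h_o·b_o³ − h_i·b_i³)/12 with b_o = 6.70, b_i = 5.280 in (shorter outer/inner sides).
I_min = (10.9×6.70³ − 9.480×5.280³)/12 = 156.9 in⁴
Effective length L_e = K·L = 0.5 × 216 = 108.0 in
P_cr = π²EI / L_e² = π² × 16500×10³ × 156.9 / 108.0² = 2.191×10^6 lb
Factor of safety n = P_cr / P = 2190.7 / 1840 = 1.19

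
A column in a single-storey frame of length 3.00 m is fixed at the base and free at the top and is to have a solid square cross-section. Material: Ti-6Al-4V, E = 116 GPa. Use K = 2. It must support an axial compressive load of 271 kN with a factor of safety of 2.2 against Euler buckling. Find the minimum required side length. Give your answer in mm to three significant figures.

a ≈ 122 mm

Required P_cr = n·P = 2.2 × 271 = 596.2 kN
L_e = K·L = 2 × 3.00 = 6.000 m
Required I = P_cr·L_e²/(π²E) = 5.962×10^5 × 6.000² / (π² × 1.16×10^11) = 1.875×10^-5 m⁴
I_req = 1.875×10^7 mm⁴
Solid square: I = a⁴/12  ⇒  a = (12I)^(1/4) = (12×1.875×10^7)^(1/4) = 122 mm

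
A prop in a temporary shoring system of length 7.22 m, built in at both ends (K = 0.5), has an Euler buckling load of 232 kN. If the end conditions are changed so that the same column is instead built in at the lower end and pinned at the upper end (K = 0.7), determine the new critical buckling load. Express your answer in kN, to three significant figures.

P_cr ≈ 118 kN

P_cr ∝ 1/K², so P_cr,new = P_cr,old × (K_old/K_new)² = 232 × (0.5/0.7)²
= 232 × 0.5102 = 118 kN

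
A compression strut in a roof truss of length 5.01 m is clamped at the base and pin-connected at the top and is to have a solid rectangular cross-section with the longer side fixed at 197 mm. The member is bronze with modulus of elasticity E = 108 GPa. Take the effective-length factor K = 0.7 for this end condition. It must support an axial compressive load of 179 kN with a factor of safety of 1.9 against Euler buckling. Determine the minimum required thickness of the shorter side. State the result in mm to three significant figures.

b ≈ 62.1 mm

Required P_cr = n·P = 1.9 × 179 = 340.1 kN
L_e = K·L = 0.7 × 5.01 = 3.507 m
Required I = P_cr·L_e²/(π²E) = 3.401×10^5 × 3.507² / (π² × 1.08×10^11) = 3.924×10^-6 m⁴
I_req = 3.924×10^6 mm⁴
Rectangle, weak axis: I_min = h·b³/12 with h = 197 mm fixed  ⇒  b = (12I/h)^(1/3) = 62.1 mm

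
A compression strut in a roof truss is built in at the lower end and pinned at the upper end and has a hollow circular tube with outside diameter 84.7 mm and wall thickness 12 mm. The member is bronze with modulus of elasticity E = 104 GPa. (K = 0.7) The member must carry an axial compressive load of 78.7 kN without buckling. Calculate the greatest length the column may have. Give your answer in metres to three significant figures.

Inner diameter d_i = 84.7 − 2×12 = 60.70 mm
I = π(d_o⁴ − d_i⁴)/64 = π(84.7⁴ − 60.70⁴)/64 = 1.860×10^6 mm⁴
I = 1.860×10^-6 m⁴
At the buckling limit P_cr = P = 7.870×10^4 N
From P_cr = π²EI/(K·L)²:  L = (1/K)·√(π²EI/P_cr) = (1/0.7)·√(π²×1.04×10^11×1.860×10^-6/7.870×10^4)
L = 7.04 m

L_max ≈ 7.04 m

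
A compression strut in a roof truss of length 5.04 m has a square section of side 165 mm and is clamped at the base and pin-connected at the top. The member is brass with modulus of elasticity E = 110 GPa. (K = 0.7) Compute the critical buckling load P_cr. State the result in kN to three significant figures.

P_cr ≈ 5390 kN

I = a⁴/12 = 165⁴/12 = 6.177×10^7 mm⁴
I = 6.177×10^7 mm⁴ = 6.177×10^-5 m⁴
Effective length L_e = K·L = 0.7 × 5.04 = 3.528 m
P_cr = π²EI / L_e² = π² × 110×10⁹ × 6.177×10^-5 / 3.528² = 5.388×10^6 N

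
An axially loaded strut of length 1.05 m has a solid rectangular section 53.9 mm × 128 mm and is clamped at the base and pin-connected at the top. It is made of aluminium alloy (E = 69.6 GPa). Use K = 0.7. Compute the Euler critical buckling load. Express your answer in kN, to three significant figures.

Buckling occurs about the weak axis: I_min = h·b³/12 with b = 53.9 mm (the shorter side).
I_min = 128×53.9³/12 = 1.670×10^6 mm⁴
I = 1.670×10^6 mm⁴ = 1.670×10^-6 m⁴
Effective length L_e = K·L = 0.7 × 1.05 = 0.7350 m
P_cr = π²EI / L_e² = π² × 69.6×10⁹ × 1.670×10^-6 / 0.7350² = 2.124×10^6 N

P_cr ≈ 2120 kN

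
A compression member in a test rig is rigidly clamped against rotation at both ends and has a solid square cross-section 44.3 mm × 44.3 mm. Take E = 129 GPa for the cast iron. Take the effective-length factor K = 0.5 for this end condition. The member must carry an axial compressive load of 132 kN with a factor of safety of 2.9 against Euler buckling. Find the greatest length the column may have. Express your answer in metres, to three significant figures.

I = a⁴/12 = 44.3⁴/12 = 3.209×10^5 mm⁴
I = 3.209×10^-7 m⁴
Required critical load P_cr = n·P = 2.9 × 132 = 382.8 kN = 3.828×10^5 N
From P_cr = π²EI/(K·L)²:  L = (1/K)·√(π²EI/P_cr) = (1/0.5)·√(π²×1.29×10^11×3.209×10^-7/3.828×10^5)
L = 2.07 m

L_max ≈ 2.07 m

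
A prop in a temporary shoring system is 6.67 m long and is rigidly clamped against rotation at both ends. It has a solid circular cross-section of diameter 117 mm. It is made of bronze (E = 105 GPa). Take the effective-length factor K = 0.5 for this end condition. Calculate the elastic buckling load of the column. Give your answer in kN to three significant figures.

I = πd⁴/64 = π×117⁴/64 = 9.198×10^6 mm⁴
I = 9.198×10^6 mm⁴ = 9.198×10^-6 m⁴
Effective length L_e = K·L = 0.5 × 6.67 = 3.335 m
P_cr = π²EI / L_e² = π² × 105×10⁹ × 9.198×10^-6 / 3.335² = 8.571×10^5 N

P_cr ≈ 857 kN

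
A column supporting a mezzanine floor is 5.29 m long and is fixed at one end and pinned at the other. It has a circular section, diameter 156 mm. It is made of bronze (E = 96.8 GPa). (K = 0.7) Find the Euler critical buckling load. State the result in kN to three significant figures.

I = πd⁴/64 = π×156⁴/64 = 2.907×10^7 mm⁴
I = 2.907×10^7 mm⁴ = 2.907×10^-5 m⁴
Effective length L_e = K·L = 0.7 × 5.29 = 3.703 m
P_cr = π²EI / L_e² = π² × 96.8×10⁹ × 2.907×10^-5 / 3.703² = 2.026×10^6 N

P_cr ≈ 2030 kN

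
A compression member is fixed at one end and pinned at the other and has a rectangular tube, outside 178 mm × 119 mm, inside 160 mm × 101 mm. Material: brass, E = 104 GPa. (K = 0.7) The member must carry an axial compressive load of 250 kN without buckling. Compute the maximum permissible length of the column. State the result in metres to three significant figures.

Weak-axis I_min = (h_o·b_o³ − h_i·b_i³)/12 with b_o = 119, b_i = 101.0 mm (shorter outer/inner sides).
I_min = (178×119³ − 160.0×101.0³)/12 = 1.126×10^7 mm⁴
I = 1.126×10^-5 m⁴
At the buckling limit P_cr = P = 2.500×10^5 N
From P_cr = π²EI/(K·L)²:  L = (1/K)·√(π²EI/P_cr) = (1/0.7)·√(π²×1.04×10^11×1.126×10^-5/2.500×10^5)
L = 9.71 m

L_max ≈ 9.71 m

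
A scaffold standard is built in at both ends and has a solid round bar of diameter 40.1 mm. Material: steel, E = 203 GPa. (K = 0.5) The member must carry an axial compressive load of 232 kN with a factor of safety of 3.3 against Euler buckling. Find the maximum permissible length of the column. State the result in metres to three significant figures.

I = πd⁴/64 = π×40.1⁴/64 = 1.269×10^5 mm⁴
I = 1.269×10^-7 m⁴
Required critical load P_cr = n·P = 3.3 × 232 = 765.6 kN = 7.656×10^5 N
From P_cr = π²EI/(K·L)²:  L = (1/K)·√(π²EI/P_cr) = (1/0.5)·√(π²×2.03×10^11×1.269×10^-7/7.656×10^5)
L = 1.15 m

L_max ≈ 1.15 m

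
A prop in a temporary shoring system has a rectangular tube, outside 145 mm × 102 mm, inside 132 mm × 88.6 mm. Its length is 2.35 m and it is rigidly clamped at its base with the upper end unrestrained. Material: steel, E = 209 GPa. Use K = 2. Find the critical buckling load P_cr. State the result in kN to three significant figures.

Weak-axis I_min = (h_o·b_o³ − h_i·b_i³)/12 with b_o = 102, b_i = 88.60 mm (shorter outer/inner sides).
I_min = (145×102³ − 132.0×88.60³)/12 = 5.172×10^6 mm⁴
I = 5.172×10^6 mm⁴ = 5.172×10^-6 m⁴
Effective length L_e = K·L = 2 × 2.35 = 4.700 m
P_cr = π²EI / L_e² = π² × 209×10⁹ × 5.172×10^-6 / 4.700² = 4.830×10^5 N

P_cr ≈ 483 kN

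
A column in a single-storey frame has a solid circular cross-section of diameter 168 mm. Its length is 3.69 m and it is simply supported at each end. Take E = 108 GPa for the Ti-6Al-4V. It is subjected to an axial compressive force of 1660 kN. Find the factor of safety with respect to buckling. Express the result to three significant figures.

n ≈ 1.84

I = πd⁴/64 = π×168⁴/64 = 3.910×10^7 mm⁴
I = 3.910×10^7 mm⁴ = 3.910×10^-5 m⁴
Effective length L_e = K·L = 1 × 3.69 = 3.690 m
P_cr = π²EI / L_e² = π² × 108×10⁹ × 3.910×10^-5 / 3.690² = 3.061×10^6 N
Factor of safety n = P_cr / P = 3061.1 / 1660 = 1.84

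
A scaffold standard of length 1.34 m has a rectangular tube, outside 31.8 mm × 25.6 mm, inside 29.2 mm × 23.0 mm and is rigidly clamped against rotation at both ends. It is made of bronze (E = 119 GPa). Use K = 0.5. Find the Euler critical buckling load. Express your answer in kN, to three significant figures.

Weak-axis I_min = (h_o·b_o³ − h_i·b_i³)/12 with b_o = 25.6, b_i = 23.00 mm (shorter outer/inner sides).
I_min = (31.8×25.6³ − 29.20×23.00³)/12 = 1.485×10^4 mm⁴
I = 1.485×10^4 mm⁴ = 1.485×10^-8 m⁴
Effective length L_e = K·L = 0.5 × 1.34 = 0.6700 m
P_cr = π²EI / L_e² = π² × 119×10⁹ × 1.485×10^-8 / 0.6700² = 3.886×10^4 N

P_cr ≈ 38.9 kN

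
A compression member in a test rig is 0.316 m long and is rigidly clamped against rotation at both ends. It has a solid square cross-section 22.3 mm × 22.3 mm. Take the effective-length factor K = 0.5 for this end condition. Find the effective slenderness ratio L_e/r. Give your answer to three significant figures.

λ ≈ 24.5

I = a⁴/12 = 22.3⁴/12 = 2.061×10^4 mm⁴
A = 497.3 mm²;  r_min = √(I/A) = √(2.061×10^4/497.3) = 6.437 mm
L_e = K·L = 0.5 × 0.316 m = 0.1580 m = 158.00 mm
λ = L_e / r_min = 158.00 / 6.437 = 24.5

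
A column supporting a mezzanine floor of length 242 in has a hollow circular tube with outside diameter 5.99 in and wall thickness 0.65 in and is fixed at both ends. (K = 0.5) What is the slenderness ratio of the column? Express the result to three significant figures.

λ ≈ 63.6

Inner diameter d_i = 5.99 − 2×0.65 = 4.690 in
I = π(d_o⁴ − d_i⁴)/64 = π(5.99⁴ − 4.690⁴)/64 = 39.44 in⁴
A = 10.90 in²;  r_min = √(I/A) = √(39.44/10.90) = 1.902 in
L_e = K·L = 0.5 × 242 = 121.0 in
λ = L_e / r_min = 121.00 / 1.902 = 63.6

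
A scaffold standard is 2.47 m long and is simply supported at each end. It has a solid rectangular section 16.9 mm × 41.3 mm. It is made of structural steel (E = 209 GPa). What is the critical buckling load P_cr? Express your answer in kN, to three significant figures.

Buckling occurs about the weak axis: I_min = h·b³/12 with b = 16.9 mm (the shorter side).
I_min = 41.3×16.9³/12 = 1.661×10^4 mm⁴
I = 1.661×10^4 mm⁴ = 1.661×10^-8 m⁴
Effective length L_e = K·L = 1 × 2.47 = 2.470 m
P_cr = π²EI / L_e² = π² × 209×10⁹ × 1.661×10^-8 / 2.470² = 5.617×10^3 N

P_cr ≈ 5.62 kN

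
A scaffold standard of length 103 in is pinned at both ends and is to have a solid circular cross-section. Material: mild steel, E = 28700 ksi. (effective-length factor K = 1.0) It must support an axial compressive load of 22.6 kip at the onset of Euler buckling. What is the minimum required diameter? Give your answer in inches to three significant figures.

d ≈ 2.04 in

L_e = K·L = 1 × 103 = 103.0 in
Required I = P_cr·L_e²/(π²E) = 2.260×10^4 × 103.0² / (π² × 2.87×10^7) = 0.8464 in⁴
Solid circle: I = πd⁴/64  ⇒  d = (64I/π)^(1/4) = (64×0.8464/π)^(1/4) = 2.04 in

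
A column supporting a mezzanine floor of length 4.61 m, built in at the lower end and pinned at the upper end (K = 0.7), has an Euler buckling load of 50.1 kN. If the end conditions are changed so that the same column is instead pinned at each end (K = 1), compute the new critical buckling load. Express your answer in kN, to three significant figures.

P_cr ≈ 24.5 kN

P_cr ∝ 1/K², so P_cr,new = P_cr,old × (K_old/K_new)² = 50.1 × (0.7/1)²
= 50.1 × 0.4900 = 24.5 kN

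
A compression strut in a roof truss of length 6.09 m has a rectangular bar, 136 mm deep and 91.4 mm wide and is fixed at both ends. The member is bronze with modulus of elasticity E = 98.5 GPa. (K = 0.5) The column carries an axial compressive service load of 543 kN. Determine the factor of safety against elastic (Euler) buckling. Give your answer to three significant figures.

Buckling occurs about the weak axis: I_min = h·b³/12 with b = 91.4 mm (the shorter side).
I_min = 136×91.4³/12 = 8.654×10^6 mm⁴
I = 8.654×10^6 mm⁴ = 8.654×10^-6 m⁴
Effective length L_e = K·L = 0.5 × 6.09 = 3.045 m
P_cr = π²EI / L_e² = π² × 98.5×10⁹ × 8.654×10^-6 / 3.045² = 9.073×10^5 N
Factor of safety n = P_cr / P = 907.31 / 543 = 1.67

n ≈ 1.67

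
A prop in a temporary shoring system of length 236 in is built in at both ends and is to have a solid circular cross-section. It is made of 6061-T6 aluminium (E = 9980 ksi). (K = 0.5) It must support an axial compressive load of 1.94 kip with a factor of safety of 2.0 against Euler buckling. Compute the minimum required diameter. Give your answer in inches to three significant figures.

Required P_cr = n·P = 2.0 × 1.94 = 3.880 kip
L_e = K·L = 0.5 × 236 = 118.0 in
Required I = P_cr·L_e²/(π²E) = 3.880×10^3 × 118.0² / (π² × 9.98×10^6) = 0.5485 in⁴
Solid circle: I = πd⁴/64  ⇒  d = (64I/π)^(1/4) = (64×0.5485/π)^(1/4) = 1.83 in

d ≈ 1.83 in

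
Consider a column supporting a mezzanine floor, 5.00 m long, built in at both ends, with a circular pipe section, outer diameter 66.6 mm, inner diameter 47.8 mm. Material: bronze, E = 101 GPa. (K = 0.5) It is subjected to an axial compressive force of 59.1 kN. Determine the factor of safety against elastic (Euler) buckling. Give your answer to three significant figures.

n ≈ 1.91

d_o = 66.6 mm, d_i = 47.8 mm
I = π(d_o⁴ − d_i⁴)/64 = π(66.6⁴ − 47.80⁴)/64 = 7.095×10^5 mm⁴
I = 7.095×10^5 mm⁴ = 7.095×10^-7 m⁴
Effective length L_e = K·L = 0.5 × 5.00 = 2.500 m
P_cr = π²EI / L_e² = π² × 101×10⁹ × 7.095×10^-7 / 2.500² = 1.132×10^5 N
Factor of safety n = P_cr / P = 113.16 / 59.1 = 1.91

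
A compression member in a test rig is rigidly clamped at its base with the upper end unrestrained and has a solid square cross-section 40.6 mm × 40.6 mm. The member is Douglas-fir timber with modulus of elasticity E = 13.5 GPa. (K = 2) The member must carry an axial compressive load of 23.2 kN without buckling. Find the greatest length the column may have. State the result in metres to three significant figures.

I = a⁴/12 = 40.6⁴/12 = 2.264×10^5 mm⁴
I = 2.264×10^-7 m⁴
At the buckling limit P_cr = P = 2.320×10^4 N
From P_cr = π²EI/(K·L)²:  L = (1/K)·√(π²EI/P_cr) = (1/2)·√(π²×1.35×10^10×2.264×10^-7/2.320×10^4)
L = 0.570 m

L_max ≈ 0.570 m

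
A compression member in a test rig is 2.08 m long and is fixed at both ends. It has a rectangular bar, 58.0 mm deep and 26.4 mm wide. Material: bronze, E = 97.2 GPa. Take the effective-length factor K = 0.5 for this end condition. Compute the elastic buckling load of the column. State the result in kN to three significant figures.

Buckling occurs about the weak axis: I_min = h·b³/12 with b = 26.4 mm (the shorter side).
I_min = 58.0×26.4³/12 = 8.893×10^4 mm⁴
I = 8.893×10^4 mm⁴ = 8.893×10^-8 m⁴
Effective length L_e = K·L = 0.5 × 2.08 = 1.040 m
P_cr = π²EI / L_e² = π² × 97.2×10⁹ × 8.893×10^-8 / 1.040² = 7.888×10^4 N

P_cr ≈ 78.9 kN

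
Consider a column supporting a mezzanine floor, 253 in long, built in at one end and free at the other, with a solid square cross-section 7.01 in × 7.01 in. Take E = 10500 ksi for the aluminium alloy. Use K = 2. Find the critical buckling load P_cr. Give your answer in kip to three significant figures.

P_cr ≈ 81.4 kip

I = a⁴/12 = 7.01⁴/12 = 201.2 in⁴
Effective length L_e = K·L = 2 × 253 = 506.0 in
P_cr = π²EI / L_e² = π² × 10500×10³ × 201.2 / 506.0² = 8.145×10^4 lb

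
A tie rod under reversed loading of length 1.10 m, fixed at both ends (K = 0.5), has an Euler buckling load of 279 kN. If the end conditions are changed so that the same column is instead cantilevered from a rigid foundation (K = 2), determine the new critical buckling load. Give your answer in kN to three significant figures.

P_cr ∝ 1/K², so P_cr,new = P_cr,old × (K_old/K_new)² = 279 × (0.5/2)²
= 279 × 0.06250 = 17.4 kN

P_cr ≈ 17.4 kN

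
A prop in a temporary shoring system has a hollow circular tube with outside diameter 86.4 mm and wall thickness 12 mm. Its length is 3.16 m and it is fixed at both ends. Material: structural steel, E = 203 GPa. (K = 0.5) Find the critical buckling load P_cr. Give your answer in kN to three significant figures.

Inner diameter d_i = 86.4 − 2×12 = 62.40 mm
I = π(d_o⁴ − d_i⁴)/64 = π(86.4⁴ − 62.40⁴)/64 = 1.991×10^6 mm⁴
I = 1.991×10^6 mm⁴ = 1.991×10^-6 m⁴
Effective length L_e = K·L = 0.5 × 3.16 = 1.580 m
P_cr = π²EI / L_e² = π² × 203×10⁹ × 1.991×10^-6 / 1.580² = 1.598×10^6 N

P_cr ≈ 1600 kN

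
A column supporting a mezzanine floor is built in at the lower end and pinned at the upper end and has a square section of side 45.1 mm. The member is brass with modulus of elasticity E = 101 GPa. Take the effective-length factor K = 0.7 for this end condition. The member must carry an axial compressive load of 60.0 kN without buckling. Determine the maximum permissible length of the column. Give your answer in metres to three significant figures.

I = a⁴/12 = 45.1⁴/12 = 3.448×10^5 mm⁴
I = 3.448×10^-7 m⁴
At the buckling limit P_cr = P = 6.000×10^4 N
From P_cr = π²EI/(K·L)²:  L = (1/K)·√(π²EI/P_cr) = (1/0.7)·√(π²×1.01×10^11×3.448×10^-7/6.000×10^4)
L = 3.42 m

L_max ≈ 3.42 m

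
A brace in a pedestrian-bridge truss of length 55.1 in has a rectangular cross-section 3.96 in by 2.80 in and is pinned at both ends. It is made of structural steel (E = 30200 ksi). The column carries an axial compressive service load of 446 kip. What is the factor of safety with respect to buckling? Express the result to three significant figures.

n ≈ 1.59

Buckling occurs about the weak axis: I_min = h·b³/12 with b = 2.80 in (the shorter side).
I_min = 3.96×2.80³/12 = 7.244 in⁴
Effective length L_e = K·L = 1 × 55.1 = 55.10 in
P_cr = π²EI / L_e² = π² × 30200×10³ × 7.244 / 55.10² = 7.112×10^5 lb
Factor of safety n = P_cr / P = 711.20 / 446 = 1.59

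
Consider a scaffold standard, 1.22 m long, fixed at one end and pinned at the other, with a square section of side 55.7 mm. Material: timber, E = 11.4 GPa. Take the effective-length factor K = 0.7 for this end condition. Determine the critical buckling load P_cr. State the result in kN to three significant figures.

I = a⁴/12 = 55.7⁴/12 = 8.021×10^5 mm⁴
I = 8.021×10^5 mm⁴ = 8.021×10^-7 m⁴
Effective length L_e = K·L = 0.7 × 1.22 = 0.8540 m
P_cr = π²EI / L_e² = π² × 11.4×10⁹ × 8.021×10^-7 / 0.8540² = 1.237×10^5 N

P_cr ≈ 124 kN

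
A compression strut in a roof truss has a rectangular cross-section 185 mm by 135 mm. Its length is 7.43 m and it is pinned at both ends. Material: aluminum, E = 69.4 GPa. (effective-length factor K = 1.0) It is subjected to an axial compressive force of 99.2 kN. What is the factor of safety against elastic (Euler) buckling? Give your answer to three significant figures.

n ≈ 4.74

Buckling occurs about the weak axis: I_min = h·b³/12 with b = 135 mm (the shorter side).
I_min = 185×135³/12 = 3.793×10^7 mm⁴
I = 3.793×10^7 mm⁴ = 3.793×10^-5 m⁴
Effective length L_e = K·L = 1 × 7.43 = 7.430 m
P_cr = π²EI / L_e² = π² × 69.4×10⁹ × 3.793×10^-5 / 7.430² = 4.706×10^5 N
Factor of safety n = P_cr / P = 470.62 / 99.2 = 4.74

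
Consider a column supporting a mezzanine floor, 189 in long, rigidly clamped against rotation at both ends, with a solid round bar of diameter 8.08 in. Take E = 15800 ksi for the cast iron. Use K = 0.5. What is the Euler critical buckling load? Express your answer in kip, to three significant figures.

P_cr ≈ 3650 kip

I = πd⁴/64 = π×8.08⁴/64 = 209.2 in⁴
Effective length L_e = K·L = 0.5 × 189 = 94.50 in
P_cr = π²EI / L_e² = π² × 15800×10³ × 209.2 / 94.50² = 3.653×10^6 lb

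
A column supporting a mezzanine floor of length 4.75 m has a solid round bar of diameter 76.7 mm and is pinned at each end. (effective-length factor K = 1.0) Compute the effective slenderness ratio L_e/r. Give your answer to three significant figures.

λ ≈ 248

I = πd⁴/64 = π×76.7⁴/64 = 1.699×10^6 mm⁴
A = 4.620×10^3 mm²;  r_min = √(I/A) = √(1.699×10^6/4.620×10^3) = 19.18 mm
L_e = K·L = 1 × 4.75 m = 4.750 m = 4750.0 mm
λ = L_e / r_min = 4750.0 / 19.18 = 248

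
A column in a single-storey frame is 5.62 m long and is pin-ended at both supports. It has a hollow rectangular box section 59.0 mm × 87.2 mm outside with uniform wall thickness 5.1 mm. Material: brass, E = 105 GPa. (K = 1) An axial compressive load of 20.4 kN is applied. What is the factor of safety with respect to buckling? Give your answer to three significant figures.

n ≈ 1.20

Inner dimensions: h_i = 87.2 − 2×5.1 = 77.00 mm, b_i = 59.0 − 2×5.1 = 48.80 mm
Weak-axis I_min = (h_o·b_o³ − h_i·b_i³)/12 with b_o = 59.0, b_i = 48.80 mm (shorter outer/inner sides).
I_min = (87.2×59.0³ − 77.00×48.80³)/12 = 7.467×10^5 mm⁴
I = 7.467×10^5 mm⁴ = 7.467×10^-7 m⁴
Effective length L_e = K·L = 1 × 5.62 = 5.620 m
P_cr = π²EI / L_e² = π² × 105×10⁹ × 7.467×10^-7 / 5.620² = 2.450×10^4 N
Factor of safety n = P_cr / P = 24.500 / 20.4 = 1.20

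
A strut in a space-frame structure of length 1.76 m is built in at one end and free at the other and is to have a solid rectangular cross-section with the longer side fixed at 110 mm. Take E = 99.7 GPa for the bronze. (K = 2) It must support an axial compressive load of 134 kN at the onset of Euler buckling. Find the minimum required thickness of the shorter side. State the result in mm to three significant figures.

b ≈ 56.9 mm

L_e = K·L = 2 × 1.76 = 3.520 m
Required I = P_cr·L_e²/(π²E) = 1.340×10^5 × 3.520² / (π² × 9.97×10^10) = 1.687×10^-6 m⁴
I_req = 1.687×10^6 mm⁴
Rectangle, weak axis: I_min = h·b³/12 with h = 110 mm fixed  ⇒  b = (12I/h)^(1/3) = 56.9 mm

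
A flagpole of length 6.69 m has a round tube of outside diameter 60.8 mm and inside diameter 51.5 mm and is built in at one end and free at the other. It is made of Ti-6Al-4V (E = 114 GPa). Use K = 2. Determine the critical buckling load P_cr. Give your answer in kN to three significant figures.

P_cr ≈ 2.05 kN

d_o = 60.8 mm, d_i = 51.5 mm
I = π(d_o⁴ − d_i⁴)/64 = π(60.8⁴ − 51.50⁴)/64 = 3.255×10^5 mm⁴
I = 3.255×10^5 mm⁴ = 3.255×10^-7 m⁴
Effective length L_e = K·L = 2 × 6.69 = 13.38 m
P_cr = π²EI / L_e² = π² × 114×10⁹ × 3.255×10^-7 / 13.38² = 2.046×10^3 N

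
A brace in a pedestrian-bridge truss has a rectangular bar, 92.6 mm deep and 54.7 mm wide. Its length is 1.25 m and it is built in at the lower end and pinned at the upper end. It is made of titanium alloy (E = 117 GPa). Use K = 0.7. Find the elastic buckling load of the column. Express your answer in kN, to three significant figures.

Buckling occurs about the weak axis: I_min = h·b³/12 with b = 54.7 mm (the shorter side).
I_min = 92.6×54.7³/12 = 1.263×10^6 mm⁴
I = 1.263×10^6 mm⁴ = 1.263×10^-6 m⁴
Effective length L_e = K·L = 0.7 × 1.25 = 0.8750 m
P_cr = π²EI / L_e² = π² × 117×10⁹ × 1.263×10^-6 / 0.8750² = 1.905×10^6 N

P_cr ≈ 1900 kN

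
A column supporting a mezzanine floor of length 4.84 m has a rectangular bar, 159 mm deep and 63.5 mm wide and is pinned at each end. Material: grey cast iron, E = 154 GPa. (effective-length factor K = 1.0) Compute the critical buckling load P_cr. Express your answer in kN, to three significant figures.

P_cr ≈ 220 kN

Buckling occurs about the weak axis: I_min = h·b³/12 with b = 63.5 mm (the shorter side).
I_min = 159×63.5³/12 = 3.393×10^6 mm⁴
I = 3.393×10^6 mm⁴ = 3.393×10^-6 m⁴
Effective length L_e = K·L = 1 × 4.84 = 4.840 m
P_cr = π²EI / L_e² = π² × 154×10⁹ × 3.393×10^-6 / 4.840² = 2.201×10^5 N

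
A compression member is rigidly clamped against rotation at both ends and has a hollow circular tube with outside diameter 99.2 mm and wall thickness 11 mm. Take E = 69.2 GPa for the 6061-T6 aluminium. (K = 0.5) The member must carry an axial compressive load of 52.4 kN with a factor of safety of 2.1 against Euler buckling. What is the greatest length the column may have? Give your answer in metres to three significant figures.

Inner diameter d_i = 99.2 − 2×11 = 77.20 mm
I = π(d_o⁴ − d_i⁴)/64 = π(99.2⁴ − 77.20⁴)/64 = 3.010×10^6 mm⁴
I = 3.010×10^-6 m⁴
Required critical load P_cr = n·P = 2.1 × 52.4 = 110.0 kN = 1.100×10^5 N
From P_cr = π²EI/(K·L)²:  L = (1/K)·√(π²EI/P_cr) = (1/0.5)·√(π²×6.92×10^10×3.010×10^-6/1.100×10^5)
L = 8.64 m

L_max ≈ 8.64 m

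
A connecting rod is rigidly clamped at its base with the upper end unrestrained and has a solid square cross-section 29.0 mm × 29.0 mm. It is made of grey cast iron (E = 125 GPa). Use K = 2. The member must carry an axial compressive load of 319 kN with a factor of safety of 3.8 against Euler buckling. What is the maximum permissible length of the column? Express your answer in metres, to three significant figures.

I = a⁴/12 = 29.0⁴/12 = 5.894×10^4 mm⁴
I = 5.894×10^-8 m⁴
Required critical load P_cr = n·P = 3.8 × 319 = 1212 kN = 1.212×10^6 N
From P_cr = π²EI/(K·L)²:  L = (1/K)·√(π²EI/P_cr) = (1/2)·√(π²×1.25×10^11×5.894×10^-8/1.212×10^6)
L = 0.122 m

L_max ≈ 0.122 m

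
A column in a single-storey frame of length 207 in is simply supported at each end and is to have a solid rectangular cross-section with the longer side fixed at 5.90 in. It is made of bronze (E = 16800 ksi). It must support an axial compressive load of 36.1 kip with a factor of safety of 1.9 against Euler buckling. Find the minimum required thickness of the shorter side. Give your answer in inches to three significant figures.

Required P_cr = n·P = 1.9 × 36.1 = 68.59 kip
L_e = K·L = 1 × 207 = 207.0 in
Required I = P_cr·L_e²/(π²E) = 6.859×10^4 × 207.0² / (π² × 1.68×10^7) = 17.73 in⁴
Rectangle, weak axis: I_min = h·b³/12 with h = 5.90 in fixed  ⇒  b = (12I/h)^(1/3) = 3.30 in

b ≈ 3.30 in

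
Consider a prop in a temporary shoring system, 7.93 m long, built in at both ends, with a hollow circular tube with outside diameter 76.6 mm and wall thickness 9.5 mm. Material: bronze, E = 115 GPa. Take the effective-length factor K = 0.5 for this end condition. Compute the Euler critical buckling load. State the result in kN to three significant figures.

P_cr ≈ 83.0 kN

Inner diameter d_i = 76.6 − 2×9.5 = 57.60 mm
I = π(d_o⁴ − d_i⁴)/64 = π(76.6⁴ − 57.60⁴)/64 = 1.150×10^6 mm⁴
I = 1.150×10^6 mm⁴ = 1.150×10^-6 m⁴
Effective length L_e = K·L = 0.5 × 7.93 = 3.965 m
P_cr = π²EI / L_e² = π² × 115×10⁹ × 1.150×10^-6 / 3.965² = 8.300×10^4 N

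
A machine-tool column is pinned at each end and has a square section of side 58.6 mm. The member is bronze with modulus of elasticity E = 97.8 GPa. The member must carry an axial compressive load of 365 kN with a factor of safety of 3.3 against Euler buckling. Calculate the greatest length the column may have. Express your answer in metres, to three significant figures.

I = a⁴/12 = 58.6⁴/12 = 9.827×10^5 mm⁴
I = 9.827×10^-7 m⁴
Required critical load P_cr = n·P = 3.3 × 365 = 1204 kN = 1.204×10^6 N
From P_cr = π²EI/(K·L)²:  L = (1/K)·√(π²EI/P_cr) = (1/1)·√(π²×9.78×10^10×9.827×10^-7/1.204×10^6)
L = 0.887 m

L_max ≈ 0.887 m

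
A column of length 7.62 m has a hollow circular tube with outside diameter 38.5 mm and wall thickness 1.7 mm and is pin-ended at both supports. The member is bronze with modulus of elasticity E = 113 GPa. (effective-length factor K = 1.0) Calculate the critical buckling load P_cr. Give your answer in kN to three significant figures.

Inner diameter d_i = 38.5 − 2×1.7 = 35.10 mm
I = π(d_o⁴ − d_i⁴)/64 = π(38.5⁴ − 35.10⁴)/64 = 3.334×10^4 mm⁴
I = 3.334×10^4 mm⁴ = 3.334×10^-8 m⁴
Effective length L_e = K·L = 1 × 7.62 = 7.620 m
P_cr = π²EI / L_e² = π² × 113×10⁹ × 3.334×10^-8 / 7.620² = 640.4 N

P_cr ≈ 0.640 kN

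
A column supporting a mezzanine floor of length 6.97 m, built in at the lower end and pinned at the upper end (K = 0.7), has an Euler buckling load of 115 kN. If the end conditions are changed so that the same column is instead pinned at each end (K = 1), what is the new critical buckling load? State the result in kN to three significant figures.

P_cr ∝ 1/K², so P_cr,new = P_cr,old × (K_old/K_new)² = 115 × (0.7/1)²
= 115 × 0.4900 = 56.4 kN

P_cr ≈ 56.4 kN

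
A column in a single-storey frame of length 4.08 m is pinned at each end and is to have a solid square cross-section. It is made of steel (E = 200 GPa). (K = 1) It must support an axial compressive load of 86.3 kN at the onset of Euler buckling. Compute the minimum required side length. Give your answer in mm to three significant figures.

L_e = K·L = 1 × 4.08 = 4.080 m
Required I = P_cr·L_e²/(π²E) = 8.630×10^4 × 4.080² / (π² × 2.00×10^11) = 7.278×10^-7 m⁴
I_req = 7.278×10^5 mm⁴
Solid square: I = a⁴/12  ⇒  a = (12I)^(1/4) = (12×7.278×10^5)^(1/4) = 54.4 mm

a ≈ 54.4 mm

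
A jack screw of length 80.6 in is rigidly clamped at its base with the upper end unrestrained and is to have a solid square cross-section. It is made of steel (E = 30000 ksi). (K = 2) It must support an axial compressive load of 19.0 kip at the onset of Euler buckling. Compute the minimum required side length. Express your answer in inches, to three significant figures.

L_e = K·L = 2 × 80.6 = 161.2 in
Required I = P_cr·L_e²/(π²E) = 1.900×10^4 × 161.2² / (π² × 3.00×10^7) = 1.667 in⁴
Solid square: I = a⁴/12  ⇒  a = (12I)^(1/4) = (12×1.667)^(1/4) = 2.12 in

a ≈ 2.12 in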